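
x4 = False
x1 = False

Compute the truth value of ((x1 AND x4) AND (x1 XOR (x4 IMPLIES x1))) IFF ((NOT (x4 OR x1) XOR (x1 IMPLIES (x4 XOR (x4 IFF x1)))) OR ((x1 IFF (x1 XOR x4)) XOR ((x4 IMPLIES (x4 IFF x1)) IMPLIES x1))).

False

x1 AND x4 = False AND False = False
x4 IMPLIES x1 = False IMPLIES False = True
x1 XOR (x4 IMPLIES x1) = False XOR True = True
(x1 AND x4) AND (x1 XOR (x4 IMPLIES x1)) = False AND True = False
x4 OR x1 = False OR False = False
NOT (x4 OR x1) = NOT False = True
x4 IFF x1 = False IFF False = True
x4 XOR (x4 IFF x1) = False XOR True = True
x1 IMPLIES (x4 XOR (x4 IFF x1)) = False IMPLIES True = True
NOT (x4 OR x1) XOR (x1 IMPLIES (x4 XOR (x4 IFF x1))) = True XOR True = False
x1 XOR x4 = False XOR False = False
x1 IFF (x1 XOR x4) = False IFF False = True
x4 IFF x1 = False IFF False = True
x4 IMPLIES (x4 IFF x1) = False IMPLIES True = True
(x4 IMPLIES (x4 IFF x1)) IMPLIES x1 = True IMPLIES False = False
(x1 IFF (x1 XOR x4)) XOR ((x4 IMPLIES (x4 IFF x1)) IMPLIES x1) = True XOR False = True
(NOT (x4 OR x1) XOR (x1 IMPLIES (x4 XOR (x4 IFF x1)))) OR ((x1 IFF (x1 XOR x4)) XOR ((x4 IMPLIES (x4 IFF x1)) IMPLIES x1)) = False OR True = True
((x1 AND x4) AND (x1 XOR (x4 IMPLIES x1))) IFF ((NOT (x4 OR x1) XOR (x1 IMPLIES (x4 XOR (x4 IFF x1)))) OR ((x1 IFF (x1 XOR x4)) XOR ((x4 IMPLIES (x4 IFF x1)) IMPLIES x1))) = False IFF True = False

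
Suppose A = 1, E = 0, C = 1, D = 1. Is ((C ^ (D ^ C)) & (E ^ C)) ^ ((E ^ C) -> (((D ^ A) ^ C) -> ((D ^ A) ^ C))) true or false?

0

D ^ C = 1 ^ 1 = 0
C ^ (D ^ C) = 1 ^ 0 = 1
E ^ C = 0 ^ 1 = 1
(C ^ (D ^ C)) & (E ^ C) = 1 & 1 = 1
E ^ C = 0 ^ 1 = 1
D ^ A = 1 ^ 1 = 0
(D ^ A) ^ C = 0 ^ 1 = 1
D ^ A = 1 ^ 1 = 0
(D ^ A) ^ C = 0 ^ 1 = 1
((D ^ A) ^ C) -> ((D ^ A) ^ C) = 1 -> 1 = 1
(E ^ C) -> (((D ^ A) ^ C) -> ((D ^ A) ^ C)) = 1 -> 1 = 1
((C ^ (D ^ C)) & (E ^ C)) ^ ((E ^ C) -> (((D ^ A) ^ C) -> ((D ^ A) ^ C))) = 1 ^ 1 = 0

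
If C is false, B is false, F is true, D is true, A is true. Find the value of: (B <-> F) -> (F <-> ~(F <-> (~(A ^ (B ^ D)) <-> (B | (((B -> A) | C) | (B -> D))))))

1

B <-> F = 0 <-> 1 = 0
B ^ D = 0 ^ 1 = 1
A ^ (B ^ D) = 1 ^ 1 = 0
~(A ^ (B ^ D)) = ~0 = 1
B -> A = 0 -> 1 = 1
(B -> A) | C = 1 | 0 = 1
B -> D = 0 -> 1 = 1
((B -> A) | C) | (B -> D) = 1 | 1 = 1
B | (((B -> A) | C) | (B -> D)) = 0 | 1 = 1
~(A ^ (B ^ D)) <-> (B | (((B -> A) | C) | (B -> D))) = 1 <-> 1 = 1
F <-> (~(A ^ (B ^ D)) <-> (B | (((B -> A) | C) | (B -> D)))) = 1 <-> 1 = 1
~(F <-> (~(A ^ (B ^ D)) <-> (B | (((B -> A) | C) | (B -> D))))) = ~1 = 0
F <-> ~(F <-> (~(A ^ (B ^ D)) <-> (B | (((B -> A) | C) | (B -> D))))) = 1 <-> 0 = 0
(B <-> F) -> (F <-> ~(F <-> (~(A ^ (B ^ D)) <-> (B | (((B -> A) | C) | (B -> D)))))) = 0 -> 0 = 1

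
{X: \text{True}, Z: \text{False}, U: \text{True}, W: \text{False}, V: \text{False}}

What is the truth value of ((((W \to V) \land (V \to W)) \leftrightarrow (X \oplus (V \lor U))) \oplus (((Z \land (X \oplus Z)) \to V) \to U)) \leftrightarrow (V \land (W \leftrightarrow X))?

Substituting X=\text{True}, Z=\text{False}, U=\text{True}, W=\text{False}, V=\text{False}:
W \to V = \text{False} \to \text{False} = \text{True}
V \to W = \text{False} \to \text{False} = \text{True}
(W \to V) \land (V \to W) = \text{True} \land \text{True} = \text{True}
V \lor U = \text{False} \lor \text{True} = \text{True}
X \oplus (V \lor U) = \text{True} \oplus \text{True} = \text{False}
((W \to V) \land (V \to W)) \leftrightarrow (X \oplus (V \lor U)) = \text{True} \leftrightarrow \text{False} = \text{False}
X \oplus Z = \text{True} \oplus \text{False} = \text{True}
Z \land (X \oplus Z) = \text{False} \land \text{True} = \text{False}
(Z \land (X \oplus Z)) \to V = \text{False} \to \text{False} = \text{True}
((Z \land (X \oplus Z)) \to V) \to U = \text{True} \to \text{True} = \text{True}
(((W \to V) \land (V \to W)) \leftrightarrow (X \oplus (V \lor U))) \oplus (((Z \land (X \oplus Z)) \to V) \to U) = \text{False} \oplus \text{True} = \text{True}
W \leftrightarrow X = \text{False} \leftrightarrow \text{True} = \text{False}
V \land (W \leftrightarrow X) = \text{False} \land \text{False} = \text{False}
((((W \to V) \land (V \to W)) \leftrightarrow (X \oplus (V \lor U))) \oplus (((Z \land (X \oplus Z)) \to V) \to U)) \leftrightarrow (V \land (W \leftrightarrow X)) = \text{True} \leftrightarrow \text{False} = \text{False}

\text{False}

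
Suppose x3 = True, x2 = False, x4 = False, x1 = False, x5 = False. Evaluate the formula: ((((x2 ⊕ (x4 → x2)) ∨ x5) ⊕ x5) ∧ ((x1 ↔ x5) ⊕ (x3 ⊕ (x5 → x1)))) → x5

False

x4 → x2 = False → False = True
x2 ⊕ (x4 → x2) = False ⊕ True = True
(x2 ⊕ (x4 → x2)) ∨ x5 = True ∨ False = True
((x2 ⊕ (x4 → x2)) ∨ x5) ⊕ x5 = True ⊕ False = True
x1 ↔ x5 = False ↔ False = True
x5 → x1 = False → False = True
x3 ⊕ (x5 → x1) = True ⊕ True = False
(x1 ↔ x5) ⊕ (x3 ⊕ (x5 → x1)) = True ⊕ False = True
(((x2 ⊕ (x4 → x2)) ∨ x5) ⊕ x5) ∧ ((x1 ↔ x5) ⊕ (x3 ⊕ (x5 → x1))) = True ∧ True = True
((((x2 ⊕ (x4 → x2)) ∨ x5) ⊕ x5) ∧ ((x1 ↔ x5) ⊕ (x3 ⊕ (x5 → x1)))) → x5 = True → False = False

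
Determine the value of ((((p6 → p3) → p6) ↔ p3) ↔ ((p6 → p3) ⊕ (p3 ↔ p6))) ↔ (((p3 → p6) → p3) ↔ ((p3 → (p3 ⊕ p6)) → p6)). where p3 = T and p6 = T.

p6 → p3 = T → T = T
(p6 → p3) → p6 = T → T = T
((p6 → p3) → p6) ↔ p3 = T ↔ T = T
p6 → p3 = T → T = T
p3 ↔ p6 = T ↔ T = T
(p6 → p3) ⊕ (p3 ↔ p6) = T ⊕ T = F
(((p6 → p3) → p6) ↔ p3) ↔ ((p6 → p3) ⊕ (p3 ↔ p6)) = T ↔ F = F
p3 → p6 = T → T = T
(p3 → p6) → p3 = T → T = T
p3 ⊕ p6 = T ⊕ T = F
p3 → (p3 ⊕ p6) = T → F = F
(p3 → (p3 ⊕ p6)) → p6 = F → T = T
((p3 → p6) → p3) ↔ ((p3 → (p3 ⊕ p6)) → p6) = T ↔ T = T
((((p6 → p3) → p6) ↔ p3) ↔ ((p6 → p3) ⊕ (p3 ↔ p6))) ↔ (((p3 → p6) → p3) ↔ ((p3 → (p3 ⊕ p6)) → p6)) = F ↔ T = F

F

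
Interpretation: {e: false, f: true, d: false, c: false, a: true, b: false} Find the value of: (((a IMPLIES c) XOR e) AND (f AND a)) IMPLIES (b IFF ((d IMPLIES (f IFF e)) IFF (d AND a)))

true

a IMPLIES c = true IMPLIES false = false
(a IMPLIES c) XOR e = false XOR false = false
f AND a = true AND true = true
((a IMPLIES c) XOR e) AND (f AND a) = false AND true = false
f IFF e = true IFF false = false
d IMPLIES (f IFF e) = false IMPLIES false = true
d AND a = false AND true = false
(d IMPLIES (f IFF e)) IFF (d AND a) = true IFF false = false
b IFF ((d IMPLIES (f IFF e)) IFF (d AND a)) = false IFF false = true
(((a IMPLIES c) XOR e) AND (f AND a)) IMPLIES (b IFF ((d IMPLIES (f IFF e)) IFF (d AND a))) = false IMPLIES true = true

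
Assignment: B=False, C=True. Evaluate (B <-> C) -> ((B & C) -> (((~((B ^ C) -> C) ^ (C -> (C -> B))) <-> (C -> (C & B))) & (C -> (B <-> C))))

Substituting B=False, C=True:
B <-> C = False <-> True = False
B & C = False & True = False
B ^ C = False ^ True = True
(B ^ C) -> C = True -> True = True
~((B ^ C) -> C) = ~True = False
C -> B = True -> False = False
C -> (C -> B) = True -> False = False
~((B ^ C) -> C) ^ (C -> (C -> B)) = False ^ False = False
C & B = True & False = False
C -> (C & B) = True -> False = False
(~((B ^ C) -> C) ^ (C -> (C -> B))) <-> (C -> (C & B)) = False <-> False = True
B <-> C = False <-> True = False
C -> (B <-> C) = True -> False = False
((~((B ^ C) -> C) ^ (C -> (C -> B))) <-> (C -> (C & B))) & (C -> (B <-> C)) = True & False = False
(B & C) -> (((~((B ^ C) -> C) ^ (C -> (C -> B))) <-> (C -> (C & B))) & (C -> (B <-> C))) = False -> False = True
(B <-> C) -> ((B & C) -> (((~((B ^ C) -> C) ^ (C -> (C -> B))) <-> (C -> (C & B))) & (C -> (B <-> C)))) = False -> True = True

True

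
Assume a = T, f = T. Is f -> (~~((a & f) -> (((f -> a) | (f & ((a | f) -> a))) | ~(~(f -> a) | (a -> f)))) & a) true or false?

T

Substituting a=T, f=T:
a & f = T & T = T
f -> a = T -> T = T
a | f = T | T = T
(a | f) -> a = T -> T = T
f & ((a | f) -> a) = T & T = T
(f -> a) | (f & ((a | f) -> a)) = T | T = T
f -> a = T -> T = T
~(f -> a) = ~T = F
a -> f = T -> T = T
~(f -> a) | (a -> f) = F | T = T
~(~(f -> a) | (a -> f)) = ~T = F
((f -> a) | (f & ((a | f) -> a))) | ~(~(f -> a) | (a -> f)) = T | F = T
(a & f) -> (((f -> a) | (f & ((a | f) -> a))) | ~(~(f -> a) | (a -> f))) = T -> T = T
~((a & f) -> (((f -> a) | (f & ((a | f) -> a))) | ~(~(f -> a) | (a -> f)))) = ~T = F
~~((a & f) -> (((f -> a) | (f & ((a | f) -> a))) | ~(~(f -> a) | (a -> f)))) = ~F = T
~~((a & f) -> (((f -> a) | (f & ((a | f) -> a))) | ~(~(f -> a) | (a -> f)))) & a = T & T = T
f -> (~~((a & f) -> (((f -> a) | (f & ((a | f) -> a))) | ~(~(f -> a) | (a -> f)))) & a) = T -> T = T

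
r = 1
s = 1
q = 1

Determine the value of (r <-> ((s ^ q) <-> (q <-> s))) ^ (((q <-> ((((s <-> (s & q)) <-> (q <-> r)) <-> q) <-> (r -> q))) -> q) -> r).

s ^ q = 1 ^ 1 = 0
q <-> s = 1 <-> 1 = 1
(s ^ q) <-> (q <-> s) = 0 <-> 1 = 0
r <-> ((s ^ q) <-> (q <-> s)) = 1 <-> 0 = 0
s & q = 1 & 1 = 1
s <-> (s & q) = 1 <-> 1 = 1
q <-> r = 1 <-> 1 = 1
(s <-> (s & q)) <-> (q <-> r) = 1 <-> 1 = 1
((s <-> (s & q)) <-> (q <-> r)) <-> q = 1 <-> 1 = 1
r -> q = 1 -> 1 = 1
(((s <-> (s & q)) <-> (q <-> r)) <-> q) <-> (r -> q) = 1 <-> 1 = 1
q <-> ((((s <-> (s & q)) <-> (q <-> r)) <-> q) <-> (r -> q)) = 1 <-> 1 = 1
(q <-> ((((s <-> (s & q)) <-> (q <-> r)) <-> q) <-> (r -> q))) -> q = 1 -> 1 = 1
((q <-> ((((s <-> (s & q)) <-> (q <-> r)) <-> q) <-> (r -> q))) -> q) -> r = 1 -> 1 = 1
(r <-> ((s ^ q) <-> (q <-> s))) ^ (((q <-> ((((s <-> (s & q)) <-> (q <-> r)) <-> q) <-> (r -> q))) -> q) -> r) = 0 ^ 1 = 1

1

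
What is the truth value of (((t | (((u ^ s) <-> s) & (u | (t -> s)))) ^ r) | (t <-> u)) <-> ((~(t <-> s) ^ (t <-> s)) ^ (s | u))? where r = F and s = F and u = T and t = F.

u ^ s = T ^ F = T
(u ^ s) <-> s = T <-> F = F
t -> s = F -> F = T
u | (t -> s) = T | T = T
((u ^ s) <-> s) & (u | (t -> s)) = F & T = F
t | (((u ^ s) <-> s) & (u | (t -> s))) = F | F = F
(t | (((u ^ s) <-> s) & (u | (t -> s)))) ^ r = F ^ F = F
t <-> u = F <-> T = F
((t | (((u ^ s) <-> s) & (u | (t -> s)))) ^ r) | (t <-> u) = F | F = F
t <-> s = F <-> F = T
~(t <-> s) = ~T = F
t <-> s = F <-> F = T
~(t <-> s) ^ (t <-> s) = F ^ T = T
s | u = F | T = T
(~(t <-> s) ^ (t <-> s)) ^ (s | u) = T ^ T = F
(((t | (((u ^ s) <-> s) & (u | (t -> s)))) ^ r) | (t <-> u)) <-> ((~(t <-> s) ^ (t <-> s)) ^ (s | u)) = F <-> F = T

T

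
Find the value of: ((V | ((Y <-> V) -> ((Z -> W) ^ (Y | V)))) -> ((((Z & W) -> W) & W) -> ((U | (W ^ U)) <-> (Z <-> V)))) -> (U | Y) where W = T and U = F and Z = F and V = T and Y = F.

Substituting W=T, U=F, Z=F, V=T, Y=F:
Y <-> V = F <-> T = F
Z -> W = F -> T = T
Y | V = F | T = T
(Z -> W) ^ (Y | V) = T ^ T = F
(Y <-> V) -> ((Z -> W) ^ (Y | V)) = F -> F = T
V | ((Y <-> V) -> ((Z -> W) ^ (Y | V))) = T | T = T
Z & W = F & T = F
(Z & W) -> W = F -> T = T
((Z & W) -> W) & W = T & T = T
W ^ U = T ^ F = T
U | (W ^ U) = F | T = T
Z <-> V = F <-> T = F
(U | (W ^ U)) <-> (Z <-> V) = T <-> F = F
(((Z & W) -> W) & W) -> ((U | (W ^ U)) <-> (Z <-> V)) = T -> F = F
(V | ((Y <-> V) -> ((Z -> W) ^ (Y | V)))) -> ((((Z & W) -> W) & W) -> ((U | (W ^ U)) <-> (Z <-> V))) = T -> F = F
U | Y = F | F = F
((V | ((Y <-> V) -> ((Z -> W) ^ (Y | V)))) -> ((((Z & W) -> W) & W) -> ((U | (W ^ U)) <-> (Z <-> V)))) -> (U | Y) = F -> F = T

T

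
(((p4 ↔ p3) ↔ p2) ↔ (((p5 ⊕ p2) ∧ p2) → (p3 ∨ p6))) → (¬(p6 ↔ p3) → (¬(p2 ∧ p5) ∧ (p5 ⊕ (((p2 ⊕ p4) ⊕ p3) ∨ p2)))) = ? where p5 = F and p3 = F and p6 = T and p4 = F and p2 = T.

T

Substituting p5=F, p3=F, p6=T, p4=F, p2=T:
p4 ↔ p3 = F ↔ F = T
(p4 ↔ p3) ↔ p2 = T ↔ T = T
p5 ⊕ p2 = F ⊕ T = T
(p5 ⊕ p2) ∧ p2 = T ∧ T = T
p3 ∨ p6 = F ∨ T = T
((p5 ⊕ p2) ∧ p2) → (p3 ∨ p6) = T → T = T
((p4 ↔ p3) ↔ p2) ↔ (((p5 ⊕ p2) ∧ p2) → (p3 ∨ p6)) = T ↔ T = T
p6 ↔ p3 = T ↔ F = F
¬(p6 ↔ p3) = ¬F = T
p2 ∧ p5 = T ∧ F = F
¬(p2 ∧ p5) = ¬F = T
p2 ⊕ p4 = T ⊕ F = T
(p2 ⊕ p4) ⊕ p3 = T ⊕ F = T
((p2 ⊕ p4) ⊕ p3) ∨ p2 = T ∨ T = T
p5 ⊕ (((p2 ⊕ p4) ⊕ p3) ∨ p2) = F ⊕ T = T
¬(p2 ∧ p5) ∧ (p5 ⊕ (((p2 ⊕ p4) ⊕ p3) ∨ p2)) = T ∧ T = T
¬(p6 ↔ p3) → (¬(p2 ∧ p5) ∧ (p5 ⊕ (((p2 ⊕ p4) ⊕ p3) ∨ p2))) = T → T = T
(((p4 ↔ p3) ↔ p2) ↔ (((p5 ⊕ p2) ∧ p2) → (p3 ∨ p6))) → (¬(p6 ↔ p3) → (¬(p2 ∧ p5) ∧ (p5 ⊕ (((p2 ⊕ p4) ⊕ p3) ∨ p2)))) = T → T = T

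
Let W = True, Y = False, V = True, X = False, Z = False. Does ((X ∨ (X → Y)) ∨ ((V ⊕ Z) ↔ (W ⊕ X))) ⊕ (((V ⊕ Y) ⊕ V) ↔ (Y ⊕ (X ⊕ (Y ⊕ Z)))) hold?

X → Y = False → False = True
X ∨ (X → Y) = False ∨ True = True
V ⊕ Z = True ⊕ False = True
W ⊕ X = True ⊕ False = True
(V ⊕ Z) ↔ (W ⊕ X) = True ↔ True = True
(X ∨ (X → Y)) ∨ ((V ⊕ Z) ↔ (W ⊕ X)) = True ∨ True = True
V ⊕ Y = True ⊕ False = True
(V ⊕ Y) ⊕ V = True ⊕ True = False
Y ⊕ Z = False ⊕ False = False
X ⊕ (Y ⊕ Z) = False ⊕ False = False
Y ⊕ (X ⊕ (Y ⊕ Z)) = False ⊕ False = False
((V ⊕ Y) ⊕ V) ↔ (Y ⊕ (X ⊕ (Y ⊕ Z))) = False ↔ False = True
((X ∨ (X → Y)) ∨ ((V ⊕ Z) ↔ (W ⊕ X))) ⊕ (((V ⊕ Y) ⊕ V) ↔ (Y ⊕ (X ⊕ (Y ⊕ Z)))) = True ⊕ True = False

False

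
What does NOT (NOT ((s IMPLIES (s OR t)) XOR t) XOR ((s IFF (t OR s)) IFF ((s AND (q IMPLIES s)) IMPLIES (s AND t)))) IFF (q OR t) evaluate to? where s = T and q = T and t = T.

Substituting s=T, q=T, t=T:
s OR t = T OR T = T
s IMPLIES (s OR t) = T IMPLIES T = T
(s IMPLIES (s OR t)) XOR t = T XOR T = F
NOT ((s IMPLIES (s OR t)) XOR t) = NOT F = T
t OR s = T OR T = T
s IFF (t OR s) = T IFF T = T
q IMPLIES s = T IMPLIES T = T
s AND (q IMPLIES s) = T AND T = T
s AND t = T AND T = T
(s AND (q IMPLIES s)) IMPLIES (s AND t) = T IMPLIES T = T
(s IFF (t OR s)) IFF ((s AND (q IMPLIES s)) IMPLIES (s AND t)) = T IFF T = T
NOT ((s IMPLIES (s OR t)) XOR t) XOR ((s IFF (t OR s)) IFF ((s AND (q IMPLIES s)) IMPLIES (s AND t))) = T XOR T = F
NOT (NOT ((s IMPLIES (s OR t)) XOR t) XOR ((s IFF (t OR s)) IFF ((s AND (q IMPLIES s)) IMPLIES (s AND t)))) = NOT F = T
q OR t = T OR T = T
NOT (NOT ((s IMPLIES (s OR t)) XOR t) XOR ((s IFF (t OR s)) IFF ((s AND (q IMPLIES s)) IMPLIES (s AND t)))) IFF (q OR t) = T IFF T = T

T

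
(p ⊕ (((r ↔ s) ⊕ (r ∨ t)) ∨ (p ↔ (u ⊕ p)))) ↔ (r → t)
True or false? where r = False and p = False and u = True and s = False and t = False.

True

r ↔ s = False ↔ False = True
r ∨ t = False ∨ False = False
(r ↔ s) ⊕ (r ∨ t) = True ⊕ False = True
u ⊕ p = True ⊕ False = True
p ↔ (u ⊕ p) = False ↔ True = False
((r ↔ s) ⊕ (r ∨ t)) ∨ (p ↔ (u ⊕ p)) = True ∨ False = True
p ⊕ (((r ↔ s) ⊕ (r ∨ t)) ∨ (p ↔ (u ⊕ p))) = False ⊕ True = True
r → t = False → False = True
(p ⊕ (((r ↔ s) ⊕ (r ∨ t)) ∨ (p ↔ (u ⊕ p)))) ↔ (r → t) = True ↔ True = True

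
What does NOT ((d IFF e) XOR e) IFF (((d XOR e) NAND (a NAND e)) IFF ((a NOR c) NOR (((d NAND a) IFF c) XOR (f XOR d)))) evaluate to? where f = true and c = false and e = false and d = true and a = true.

d IFF e = true IFF false = false
(d IFF e) XOR e = false XOR false = false
NOT ((d IFF e) XOR e) = NOT false = true
d XOR e = true XOR false = true
a NAND e = true NAND false = true
(d XOR e) NAND (a NAND e) = true NAND true = false
a NOR c = true NOR false = false
d NAND a = true NAND true = false
(d NAND a) IFF c = false IFF false = true
f XOR d = true XOR true = false
((d NAND a) IFF c) XOR (f XOR d) = true XOR false = true
(a NOR c) NOR (((d NAND a) IFF c) XOR (f XOR d)) = false NOR true = false
((d XOR e) NAND (a NAND e)) IFF ((a NOR c) NOR (((d NAND a) IFF c) XOR (f XOR d))) = false IFF false = true
NOT ((d IFF e) XOR e) IFF (((d XOR e) NAND (a NAND e)) IFF ((a NOR c) NOR (((d NAND a) IFF c) XOR (f XOR d)))) = true IFF true = true

true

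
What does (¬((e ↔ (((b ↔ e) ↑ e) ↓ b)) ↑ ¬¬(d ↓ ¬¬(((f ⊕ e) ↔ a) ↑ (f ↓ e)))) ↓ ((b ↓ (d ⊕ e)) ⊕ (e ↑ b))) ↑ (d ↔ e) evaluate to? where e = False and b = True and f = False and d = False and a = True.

True

Substituting e=False, b=True, f=False, d=False, a=True:
b ↔ e = True ↔ False = False
(b ↔ e) ↑ e = False ↑ False = True
((b ↔ e) ↑ e) ↓ b = True ↓ True = False
e ↔ (((b ↔ e) ↑ e) ↓ b) = False ↔ False = True
f ⊕ e = False ⊕ False = False
(f ⊕ e) ↔ a = False ↔ True = False
f ↓ e = False ↓ False = True
((f ⊕ e) ↔ a) ↑ (f ↓ e) = False ↑ True = True
¬(((f ⊕ e) ↔ a) ↑ (f ↓ e)) = ¬True = False
¬¬(((f ⊕ e) ↔ a) ↑ (f ↓ e)) = ¬False = True
d ↓ ¬¬(((f ⊕ e) ↔ a) ↑ (f ↓ e)) = False ↓ True = False
¬(d ↓ ¬¬(((f ⊕ e) ↔ a) ↑ (f ↓ e))) = ¬False = True
¬¬(d ↓ ¬¬(((f ⊕ e) ↔ a) ↑ (f ↓ e))) = ¬True = False
(e ↔ (((b ↔ e) ↑ e) ↓ b)) ↑ ¬¬(d ↓ ¬¬(((f ⊕ e) ↔ a) ↑ (f ↓ e))) = True ↑ False = True
¬((e ↔ (((b ↔ e) ↑ e) ↓ b)) ↑ ¬¬(d ↓ ¬¬(((f ⊕ e) ↔ a) ↑ (f ↓ e)))) = ¬True = False
d ⊕ e = False ⊕ False = False
b ↓ (d ⊕ e) = True ↓ False = False
e ↑ b = False ↑ True = True
(b ↓ (d ⊕ e)) ⊕ (e ↑ b) = False ⊕ True = True
¬((e ↔ (((b ↔ e) ↑ e) ↓ b)) ↑ ¬¬(d ↓ ¬¬(((f ⊕ e) ↔ a) ↑ (f ↓ e)))) ↓ ((b ↓ (d ⊕ e)) ⊕ (e ↑ b)) = False ↓ True = False
d ↔ e = False ↔ False = True
(¬((e ↔ (((b ↔ e) ↑ e) ↓ b)) ↑ ¬¬(d ↓ ¬¬(((f ⊕ e) ↔ a) ↑ (f ↓ e)))) ↓ ((b ↓ (d ⊕ e)) ⊕ (e ↑ b))) ↑ (d ↔ e) = False ↑ True = True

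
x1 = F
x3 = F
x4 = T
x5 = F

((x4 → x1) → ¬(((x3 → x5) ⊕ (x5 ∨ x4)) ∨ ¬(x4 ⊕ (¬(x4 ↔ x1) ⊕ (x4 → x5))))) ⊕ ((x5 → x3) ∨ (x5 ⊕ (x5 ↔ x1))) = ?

Substituting x1=F, x3=F, x4=T, x5=F:
x4 → x1 = T → F = F
x3 → x5 = F → F = T
x5 ∨ x4 = F ∨ T = T
(x3 → x5) ⊕ (x5 ∨ x4) = T ⊕ T = F
x4 ↔ x1 = T ↔ F = F
¬(x4 ↔ x1) = ¬F = T
x4 → x5 = T → F = F
¬(x4 ↔ x1) ⊕ (x4 → x5) = T ⊕ F = T
x4 ⊕ (¬(x4 ↔ x1) ⊕ (x4 → x5)) = T ⊕ T = F
¬(x4 ⊕ (¬(x4 ↔ x1) ⊕ (x4 → x5))) = ¬F = T
((x3 → x5) ⊕ (x5 ∨ x4)) ∨ ¬(x4 ⊕ (¬(x4 ↔ x1) ⊕ (x4 → x5))) = F ∨ T = T
¬(((x3 → x5) ⊕ (x5 ∨ x4)) ∨ ¬(x4 ⊕ (¬(x4 ↔ x1) ⊕ (x4 → x5)))) = ¬T = F
(x4 → x1) → ¬(((x3 → x5) ⊕ (x5 ∨ x4)) ∨ ¬(x4 ⊕ (¬(x4 ↔ x1) ⊕ (x4 → x5)))) = F → F = T
x5 → x3 = F → F = T
x5 ↔ x1 = F ↔ F = T
x5 ⊕ (x5 ↔ x1) = F ⊕ T = T
(x5 → x3) ∨ (x5 ⊕ (x5 ↔ x1)) = T ∨ T = T
((x4 → x1) → ¬(((x3 → x5) ⊕ (x5 ∨ x4)) ∨ ¬(x4 ⊕ (¬(x4 ↔ x1) ⊕ (x4 → x5))))) ⊕ ((x5 → x3) ∨ (x5 ⊕ (x5 ↔ x1))) = T ⊕ T = F

F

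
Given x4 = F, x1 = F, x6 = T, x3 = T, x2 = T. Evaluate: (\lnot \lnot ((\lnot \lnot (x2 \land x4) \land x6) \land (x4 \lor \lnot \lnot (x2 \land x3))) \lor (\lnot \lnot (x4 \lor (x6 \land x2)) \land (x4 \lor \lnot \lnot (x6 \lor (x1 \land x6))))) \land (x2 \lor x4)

x2 \land x4 = T \land F = F
\lnot (x2 \land x4) = \lnot F = T
\lnot \lnot (x2 \land x4) = \lnot T = F
\lnot \lnot (x2 \land x4) \land x6 = F \land T = F
x2 \land x3 = T \land T = T
\lnot (x2 \land x3) = \lnot T = F
\lnot \lnot (x2 \land x3) = \lnot F = T
x4 \lor \lnot \lnot (x2 \land x3) = F \lor T = T
(\lnot \lnot (x2 \land x4) \land x6) \land (x4 \lor \lnot \lnot (x2 \land x3)) = F \land T = F
\lnot ((\lnot \lnot (x2 \land x4) \land x6) \land (x4 \lor \lnot \lnot (x2 \land x3))) = \lnot F = T
\lnot \lnot ((\lnot \lnot (x2 \land x4) \land x6) \land (x4 \lor \lnot \lnot (x2 \land x3))) = \lnot T = F
x6 \land x2 = T \land T = T
x4 \lor (x6 \land x2) = F \lor T = T
\lnot (x4 \lor (x6 \land x2)) = \lnot T = F
\lnot \lnot (x4 \lor (x6 \land x2)) = \lnot F = T
x1 \land x6 = F \land T = F
x6 \lor (x1 \land x6) = T \lor F = T
\lnot (x6 \lor (x1 \land x6)) = \lnot T = F
\lnot \lnot (x6 \lor (x1 \land x6)) = \lnot F = T
x4 \lor \lnot \lnot (x6 \lor (x1 \land x6)) = F \lor T = T
\lnot \lnot (x4 \lor (x6 \land x2)) \land (x4 \lor \lnot \lnot (x6 \lor (x1 \land x6))) = T \land T = T
\lnot \lnot ((\lnot \lnot (x2 \land x4) \land x6) \land (x4 \lor \lnot \lnot (x2 \land x3))) \lor (\lnot \lnot (x4 \lor (x6 \land x2)) \land (x4 \lor \lnot \lnot (x6 \lor (x1 \land x6)))) = F \lor T = T
x2 \lor x4 = T \lor F = T
(\lnot \lnot ((\lnot \lnot (x2 \land x4) \land x6) \land (x4 \lor \lnot \lnot (x2 \land x3))) \lor (\lnot \lnot (x4 \lor (x6 \land x2)) \land (x4 \lor \lnot \lnot (x6 \lor (x1 \land x6))))) \land (x2 \lor x4) = T \land T = T

T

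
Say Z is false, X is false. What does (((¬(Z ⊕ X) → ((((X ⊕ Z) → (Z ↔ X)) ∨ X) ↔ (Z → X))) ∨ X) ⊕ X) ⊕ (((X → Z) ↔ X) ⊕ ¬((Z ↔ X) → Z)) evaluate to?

Substituting Z=False, X=False:
Z ⊕ X = False ⊕ False = False
¬(Z ⊕ X) = ¬False = True
X ⊕ Z = False ⊕ False = False
Z ↔ X = False ↔ False = True
(X ⊕ Z) → (Z ↔ X) = False → True = True
((X ⊕ Z) → (Z ↔ X)) ∨ X = True ∨ False = True
Z → X = False → False = True
(((X ⊕ Z) → (Z ↔ X)) ∨ X) ↔ (Z → X) = True ↔ True = True
¬(Z ⊕ X) → ((((X ⊕ Z) → (Z ↔ X)) ∨ X) ↔ (Z → X)) = True → True = True
(¬(Z ⊕ X) → ((((X ⊕ Z) → (Z ↔ X)) ∨ X) ↔ (Z → X))) ∨ X = True ∨ False = True
((¬(Z ⊕ X) → ((((X ⊕ Z) → (Z ↔ X)) ∨ X) ↔ (Z → X))) ∨ X) ⊕ X = True ⊕ False = True
X → Z = False → False = True
(X → Z) ↔ X = True ↔ False = False
Z ↔ X = False ↔ False = True
(Z ↔ X) → Z = True → False = False
¬((Z ↔ X) → Z) = ¬False = True
((X → Z) ↔ X) ⊕ ¬((Z ↔ X) → Z) = False ⊕ True = True
(((¬(Z ⊕ X) → ((((X ⊕ Z) → (Z ↔ X)) ∨ X) ↔ (Z → X))) ∨ X) ⊕ X) ⊕ (((X → Z) ↔ X) ⊕ ¬((Z ↔ X) → Z)) = True ⊕ True = False

False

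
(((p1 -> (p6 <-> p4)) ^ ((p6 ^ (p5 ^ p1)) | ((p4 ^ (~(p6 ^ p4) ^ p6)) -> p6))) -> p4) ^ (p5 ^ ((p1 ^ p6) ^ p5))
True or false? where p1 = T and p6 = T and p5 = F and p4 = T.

Substituting p1=T, p6=T, p5=F, p4=T:
p6 <-> p4 = T <-> T = T
p1 -> (p6 <-> p4) = T -> T = T
p5 ^ p1 = F ^ T = T
p6 ^ (p5 ^ p1) = T ^ T = F
p6 ^ p4 = T ^ T = F
~(p6 ^ p4) = ~F = T
~(p6 ^ p4) ^ p6 = T ^ T = F
p4 ^ (~(p6 ^ p4) ^ p6) = T ^ F = T
(p4 ^ (~(p6 ^ p4) ^ p6)) -> p6 = T -> T = T
(p6 ^ (p5 ^ p1)) | ((p4 ^ (~(p6 ^ p4) ^ p6)) -> p6) = F | T = T
(p1 -> (p6 <-> p4)) ^ ((p6 ^ (p5 ^ p1)) | ((p4 ^ (~(p6 ^ p4) ^ p6)) -> p6)) = T ^ T = F
((p1 -> (p6 <-> p4)) ^ ((p6 ^ (p5 ^ p1)) | ((p4 ^ (~(p6 ^ p4) ^ p6)) -> p6))) -> p4 = F -> T = T
p1 ^ p6 = T ^ T = F
(p1 ^ p6) ^ p5 = F ^ F = F
p5 ^ ((p1 ^ p6) ^ p5) = F ^ F = F
(((p1 -> (p6 <-> p4)) ^ ((p6 ^ (p5 ^ p1)) | ((p4 ^ (~(p6 ^ p4) ^ p6)) -> p6))) -> p4) ^ (p5 ^ ((p1 ^ p6) ^ p5)) = T ^ F = T

T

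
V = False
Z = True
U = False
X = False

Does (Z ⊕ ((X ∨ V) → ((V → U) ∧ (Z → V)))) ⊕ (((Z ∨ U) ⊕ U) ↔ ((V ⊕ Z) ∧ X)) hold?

X ∨ V = False ∨ False = False
V → U = False → False = True
Z → V = True → False = False
(V → U) ∧ (Z → V) = True ∧ False = False
(X ∨ V) → ((V → U) ∧ (Z → V)) = False → False = True
Z ⊕ ((X ∨ V) → ((V → U) ∧ (Z → V))) = True ⊕ True = False
Z ∨ U = True ∨ False = True
(Z ∨ U) ⊕ U = True ⊕ False = True
V ⊕ Z = False ⊕ True = True
(V ⊕ Z) ∧ X = True ∧ False = False
((Z ∨ U) ⊕ U) ↔ ((V ⊕ Z) ∧ X) = True ↔ False = False
(Z ⊕ ((X ∨ V) → ((V → U) ∧ (Z → V)))) ⊕ (((Z ∨ U) ⊕ U) ↔ ((V ⊕ Z) ∧ X)) = False ⊕ False = False

False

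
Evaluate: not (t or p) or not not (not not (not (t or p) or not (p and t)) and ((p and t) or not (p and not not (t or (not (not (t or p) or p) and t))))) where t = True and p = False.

t or p = True or False = True
not (t or p) = not True = False
t or p = True or False = True
not (t or p) = not True = False
p and t = False and True = False
not (p and t) = not False = True
not (t or p) or not (p and t) = False or True = True
not (not (t or p) or not (p and t)) = not True = False
not not (not (t or p) or not (p and t)) = not False = True
p and t = False and True = False
t or p = True or False = True
not (t or p) = not True = False
not (t or p) or p = False or False = False
not (not (t or p) or p) = not False = True
not (not (t or p) or p) and t = True and True = True
t or (not (not (t or p) or p) and t) = True or True = True
not (t or (not (not (t or p) or p) and t)) = not True = False
not not (t or (not (not (t or p) or p) and t)) = not False = True
p and not not (t or (not (not (t or p) or p) and t)) = False and True = False
not (p and not not (t or (not (not (t or p) or p) and t))) = not False = True
(p and t) or not (p and not not (t or (not (not (t or p) or p) and t))) = False or True = True
not not (not (t or p) or not (p and t)) and ((p and t) or not (p and not not (t or (not (not (t or p) or p) and t)))) = True and True = True
not (not not (not (t or p) or not (p and t)) and ((p and t) or not (p and not not (t or (not (not (t or p) or p) and t))))) = not True = False
not not (not not (not (t or p) or not (p and t)) and ((p and t) or not (p and not not (t or (not (not (t or p) or p) and t))))) = not False = True
not (t or p) or not not (not not (not (t or p) or not (p and t)) and ((p and t) or not (p and not not (t or (not (not (t or p) or p) and t))))) = False or True = True

True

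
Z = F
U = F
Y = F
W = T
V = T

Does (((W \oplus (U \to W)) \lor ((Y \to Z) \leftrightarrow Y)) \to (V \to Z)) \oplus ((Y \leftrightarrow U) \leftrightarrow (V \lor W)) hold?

F

U \to W = F \to T = T
W \oplus (U \to W) = T \oplus T = F
Y \to Z = F \to F = T
(Y \to Z) \leftrightarrow Y = T \leftrightarrow F = F
(W \oplus (U \to W)) \lor ((Y \to Z) \leftrightarrow Y) = F \lor F = F
V \to Z = T \to F = F
((W \oplus (U \to W)) \lor ((Y \to Z) \leftrightarrow Y)) \to (V \to Z) = F \to F = T
Y \leftrightarrow U = F \leftrightarrow F = T
V \lor W = T \lor T = T
(Y \leftrightarrow U) \leftrightarrow (V \lor W) = T \leftrightarrow T = T
(((W \oplus (U \to W)) \lor ((Y \to Z) \leftrightarrow Y)) \to (V \to Z)) \oplus ((Y \leftrightarrow U) \leftrightarrow (V \lor W)) = T \oplus T = F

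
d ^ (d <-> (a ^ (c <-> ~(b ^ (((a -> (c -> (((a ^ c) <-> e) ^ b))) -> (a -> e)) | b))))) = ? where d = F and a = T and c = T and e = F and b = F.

Substituting d=F, a=T, c=T, e=F, b=F:
a ^ c = T ^ T = F
(a ^ c) <-> e = F <-> F = T
((a ^ c) <-> e) ^ b = T ^ F = T
c -> (((a ^ c) <-> e) ^ b) = T -> T = T
a -> (c -> (((a ^ c) <-> e) ^ b)) = T -> T = T
a -> e = T -> F = F
(a -> (c -> (((a ^ c) <-> e) ^ b))) -> (a -> e) = T -> F = F
((a -> (c -> (((a ^ c) <-> e) ^ b))) -> (a -> e)) | b = F | F = F
b ^ (((a -> (c -> (((a ^ c) <-> e) ^ b))) -> (a -> e)) | b) = F ^ F = F
~(b ^ (((a -> (c -> (((a ^ c) <-> e) ^ b))) -> (a -> e)) | b)) = ~F = T
c <-> ~(b ^ (((a -> (c -> (((a ^ c) <-> e) ^ b))) -> (a -> e)) | b)) = T <-> T = T
a ^ (c <-> ~(b ^ (((a -> (c -> (((a ^ c) <-> e) ^ b))) -> (a -> e)) | b))) = T ^ T = F
d <-> (a ^ (c <-> ~(b ^ (((a -> (c -> (((a ^ c) <-> e) ^ b))) -> (a -> e)) | b)))) = F <-> F = T
d ^ (d <-> (a ^ (c <-> ~(b ^ (((a -> (c -> (((a ^ c) <-> e) ^ b))) -> (a -> e)) | b))))) = F ^ T = T

T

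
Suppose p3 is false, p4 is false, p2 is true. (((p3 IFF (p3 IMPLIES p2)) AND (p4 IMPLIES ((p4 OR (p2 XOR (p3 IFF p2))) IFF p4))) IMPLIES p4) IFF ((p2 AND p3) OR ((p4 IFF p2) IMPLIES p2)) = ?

true

p3 IMPLIES p2 = false IMPLIES true = true
p3 IFF (p3 IMPLIES p2) = false IFF true = false
p3 IFF p2 = false IFF true = false
p2 XOR (p3 IFF p2) = true XOR false = true
p4 OR (p2 XOR (p3 IFF p2)) = false OR true = true
(p4 OR (p2 XOR (p3 IFF p2))) IFF p4 = true IFF false = false
p4 IMPLIES ((p4 OR (p2 XOR (p3 IFF p2))) IFF p4) = false IMPLIES false = true
(p3 IFF (p3 IMPLIES p2)) AND (p4 IMPLIES ((p4 OR (p2 XOR (p3 IFF p2))) IFF p4)) = false AND true = false
((p3 IFF (p3 IMPLIES p2)) AND (p4 IMPLIES ((p4 OR (p2 XOR (p3 IFF p2))) IFF p4))) IMPLIES p4 = false IMPLIES false = true
p2 AND p3 = true AND false = false
p4 IFF p2 = false IFF true = false
(p4 IFF p2) IMPLIES p2 = false IMPLIES true = true
(p2 AND p3) OR ((p4 IFF p2) IMPLIES p2) = false OR true = true
(((p3 IFF (p3 IMPLIES p2)) AND (p4 IMPLIES ((p4 OR (p2 XOR (p3 IFF p2))) IFF p4))) IMPLIES p4) IFF ((p2 AND p3) OR ((p4 IFF p2) IMPLIES p2)) = true IFF true = true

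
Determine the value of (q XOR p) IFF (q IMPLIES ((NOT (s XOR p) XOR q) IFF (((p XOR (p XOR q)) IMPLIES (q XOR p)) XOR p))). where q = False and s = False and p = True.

True

Substituting q=False, s=False, p=True:
q XOR p = False XOR True = True
s XOR p = False XOR True = True
NOT (s XOR p) = NOT True = False
NOT (s XOR p) XOR q = False XOR False = False
p XOR q = True XOR False = True
p XOR (p XOR q) = True XOR True = False
q XOR p = False XOR True = True
(p XOR (p XOR q)) IMPLIES (q XOR p) = False IMPLIES True = True
((p XOR (p XOR q)) IMPLIES (q XOR p)) XOR p = True XOR True = False
(NOT (s XOR p) XOR q) IFF (((p XOR (p XOR q)) IMPLIES (q XOR p)) XOR p) = False IFF False = True
q IMPLIES ((NOT (s XOR p) XOR q) IFF (((p XOR (p XOR q)) IMPLIES (q XOR p)) XOR p)) = False IMPLIES True = True
(q XOR p) IFF (q IMPLIES ((NOT (s XOR p) XOR q) IFF (((p XOR (p XOR q)) IMPLIES (q XOR p)) XOR p))) = True IFF True = True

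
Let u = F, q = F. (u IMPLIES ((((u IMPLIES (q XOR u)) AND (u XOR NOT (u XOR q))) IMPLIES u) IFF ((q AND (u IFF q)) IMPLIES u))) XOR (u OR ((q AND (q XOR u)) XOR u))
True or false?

q XOR u = F XOR F = F
u IMPLIES (q XOR u) = F IMPLIES F = T
u XOR q = F XOR F = F
NOT (u XOR q) = NOT F = T
u XOR NOT (u XOR q) = F XOR T = T
(u IMPLIES (q XOR u)) AND (u XOR NOT (u XOR q)) = T AND T = T
((u IMPLIES (q XOR u)) AND (u XOR NOT (u XOR q))) IMPLIES u = T IMPLIES F = F
u IFF q = F IFF F = T
q AND (u IFF q) = F AND T = F
(q AND (u IFF q)) IMPLIES u = F IMPLIES F = T
(((u IMPLIES (q XOR u)) AND (u XOR NOT (u XOR q))) IMPLIES u) IFF ((q AND (u IFF q)) IMPLIES u) = F IFF T = F
u IMPLIES ((((u IMPLIES (q XOR u)) AND (u XOR NOT (u XOR q))) IMPLIES u) IFF ((q AND (u IFF q)) IMPLIES u)) = F IMPLIES F = T
q XOR u = F XOR F = F
q AND (q XOR u) = F AND F = F
(q AND (q XOR u)) XOR u = F XOR F = F
u OR ((q AND (q XOR u)) XOR u) = F OR F = F
(u IMPLIES ((((u IMPLIES (q XOR u)) AND (u XOR NOT (u XOR q))) IMPLIES u) IFF ((q AND (u IFF q)) IMPLIES u))) XOR (u OR ((q AND (q XOR u)) XOR u)) = T XOR F = T

T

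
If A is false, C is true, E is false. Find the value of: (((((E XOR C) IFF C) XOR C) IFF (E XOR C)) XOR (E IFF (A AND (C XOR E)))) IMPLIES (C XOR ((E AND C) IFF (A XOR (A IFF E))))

True

E XOR C = False XOR True = True
(E XOR C) IFF C = True IFF True = True
((E XOR C) IFF C) XOR C = True XOR True = False
E XOR C = False XOR True = True
(((E XOR C) IFF C) XOR C) IFF (E XOR C) = False IFF True = False
C XOR E = True XOR False = True
A AND (C XOR E) = False AND True = False
E IFF (A AND (C XOR E)) = False IFF False = True
((((E XOR C) IFF C) XOR C) IFF (E XOR C)) XOR (E IFF (A AND (C XOR E))) = False XOR True = True
E AND C = False AND True = False
A IFF E = False IFF False = True
A XOR (A IFF E) = False XOR True = True
(E AND C) IFF (A XOR (A IFF E)) = False IFF True = False
C XOR ((E AND C) IFF (A XOR (A IFF E))) = True XOR False = True
(((((E XOR C) IFF C) XOR C) IFF (E XOR C)) XOR (E IFF (A AND (C XOR E)))) IMPLIES (C XOR ((E AND C) IFF (A XOR (A IFF E)))) = True IMPLIES True = True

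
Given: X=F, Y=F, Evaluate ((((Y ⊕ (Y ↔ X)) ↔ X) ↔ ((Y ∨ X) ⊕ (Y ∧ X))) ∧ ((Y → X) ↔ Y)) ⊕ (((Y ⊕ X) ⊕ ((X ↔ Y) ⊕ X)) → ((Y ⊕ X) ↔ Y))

Substituting X=F, Y=F:
Y ↔ X = F ↔ F = T
Y ⊕ (Y ↔ X) = F ⊕ T = T
(Y ⊕ (Y ↔ X)) ↔ X = T ↔ F = F
Y ∨ X = F ∨ F = F
Y ∧ X = F ∧ F = F
(Y ∨ X) ⊕ (Y ∧ X) = F ⊕ F = F
((Y ⊕ (Y ↔ X)) ↔ X) ↔ ((Y ∨ X) ⊕ (Y ∧ X)) = F ↔ F = T
Y → X = F → F = T
(Y → X) ↔ Y = T ↔ F = F
(((Y ⊕ (Y ↔ X)) ↔ X) ↔ ((Y ∨ X) ⊕ (Y ∧ X))) ∧ ((Y → X) ↔ Y) = T ∧ F = F
Y ⊕ X = F ⊕ F = F
X ↔ Y = F ↔ F = T
(X ↔ Y) ⊕ X = T ⊕ F = T
(Y ⊕ X) ⊕ ((X ↔ Y) ⊕ X) = F ⊕ T = T
Y ⊕ X = F ⊕ F = F
(Y ⊕ X) ↔ Y = F ↔ F = T
((Y ⊕ X) ⊕ ((X ↔ Y) ⊕ X)) → ((Y ⊕ X) ↔ Y) = T → T = T
((((Y ⊕ (Y ↔ X)) ↔ X) ↔ ((Y ∨ X) ⊕ (Y ∧ X))) ∧ ((Y → X) ↔ Y)) ⊕ (((Y ⊕ X) ⊕ ((X ↔ Y) ⊕ X)) → ((Y ⊕ X) ↔ Y)) = F ⊕ T = T

T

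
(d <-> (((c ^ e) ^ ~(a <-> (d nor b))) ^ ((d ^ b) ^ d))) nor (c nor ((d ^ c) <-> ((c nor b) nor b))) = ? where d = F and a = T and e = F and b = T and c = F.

Substituting d=F, a=T, e=F, b=T, c=F:
c ^ e = F ^ F = F
d nor b = F nor T = F
a <-> (d nor b) = T <-> F = F
~(a <-> (d nor b)) = ~F = T
(c ^ e) ^ ~(a <-> (d nor b)) = F ^ T = T
d ^ b = F ^ T = T
(d ^ b) ^ d = T ^ F = T
((c ^ e) ^ ~(a <-> (d nor b))) ^ ((d ^ b) ^ d) = T ^ T = F
d <-> (((c ^ e) ^ ~(a <-> (d nor b))) ^ ((d ^ b) ^ d)) = F <-> F = T
d ^ c = F ^ F = F
c nor b = F nor T = F
(c nor b) nor b = F nor T = F
(d ^ c) <-> ((c nor b) nor b) = F <-> F = T
c nor ((d ^ c) <-> ((c nor b) nor b)) = F nor T = F
(d <-> (((c ^ e) ^ ~(a <-> (d nor b))) ^ ((d ^ b) ^ d))) nor (c nor ((d ^ c) <-> ((c nor b) nor b))) = T nor F = F

F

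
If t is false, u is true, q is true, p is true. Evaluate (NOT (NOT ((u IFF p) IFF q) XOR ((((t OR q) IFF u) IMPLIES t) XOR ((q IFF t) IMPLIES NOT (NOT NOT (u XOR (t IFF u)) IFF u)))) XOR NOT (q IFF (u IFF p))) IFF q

false

Substituting t=false, u=true, q=true, p=true:
u IFF p = true IFF true = true
(u IFF p) IFF q = true IFF true = true
NOT ((u IFF p) IFF q) = NOT true = false
t OR q = false OR true = true
(t OR q) IFF u = true IFF true = true
((t OR q) IFF u) IMPLIES t = true IMPLIES false = false
q IFF t = true IFF false = false
t IFF u = false IFF true = false
u XOR (t IFF u) = true XOR false = true
NOT (u XOR (t IFF u)) = NOT true = false
NOT NOT (u XOR (t IFF u)) = NOT false = true
NOT NOT (u XOR (t IFF u)) IFF u = true IFF true = true
NOT (NOT NOT (u XOR (t IFF u)) IFF u) = NOT true = false
(q IFF t) IMPLIES NOT (NOT NOT (u XOR (t IFF u)) IFF u) = false IMPLIES false = true
(((t OR q) IFF u) IMPLIES t) XOR ((q IFF t) IMPLIES NOT (NOT NOT (u XOR (t IFF u)) IFF u)) = false XOR true = true
NOT ((u IFF p) IFF q) XOR ((((t OR q) IFF u) IMPLIES t) XOR ((q IFF t) IMPLIES NOT (NOT NOT (u XOR (t IFF u)) IFF u))) = false XOR true = true
NOT (NOT ((u IFF p) IFF q) XOR ((((t OR q) IFF u) IMPLIES t) XOR ((q IFF t) IMPLIES NOT (NOT NOT (u XOR (t IFF u)) IFF u)))) = NOT true = false
u IFF p = true IFF true = true
q IFF (u IFF p) = true IFF true = true
NOT (q IFF (u IFF p)) = NOT true = false
NOT (NOT ((u IFF p) IFF q) XOR ((((t OR q) IFF u) IMPLIES t) XOR ((q IFF t) IMPLIES NOT (NOT NOT (u XOR (t IFF u)) IFF u)))) XOR NOT (q IFF (u IFF p)) = false XOR false = false
(NOT (NOT ((u IFF p) IFF q) XOR ((((t OR q) IFF u) IMPLIES t) XOR ((q IFF t) IMPLIES NOT (NOT NOT (u XOR (t IFF u)) IFF u)))) XOR NOT (q IFF (u IFF p))) IFF q = false IFF true = false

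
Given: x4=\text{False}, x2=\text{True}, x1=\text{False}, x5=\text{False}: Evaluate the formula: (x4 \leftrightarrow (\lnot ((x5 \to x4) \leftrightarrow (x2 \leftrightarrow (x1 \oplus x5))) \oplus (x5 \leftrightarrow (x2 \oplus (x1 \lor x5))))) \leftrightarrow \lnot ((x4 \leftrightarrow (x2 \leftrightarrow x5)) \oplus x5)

Substituting x4=\text{False}, x2=\text{True}, x1=\text{False}, x5=\text{False}:
x5 \to x4 = \text{False} \to \text{False} = \text{True}
x1 \oplus x5 = \text{False} \oplus \text{False} = \text{False}
x2 \leftrightarrow (x1 \oplus x5) = \text{True} \leftrightarrow \text{False} = \text{False}
(x5 \to x4) \leftrightarrow (x2 \leftrightarrow (x1 \oplus x5)) = \text{True} \leftrightarrow \text{False} = \text{False}
\lnot ((x5 \to x4) \leftrightarrow (x2 \leftrightarrow (x1 \oplus x5))) = \lnot \text{False} = \text{True}
x1 \lor x5 = \text{False} \lor \text{False} = \text{False}
x2 \oplus (x1 \lor x5) = \text{True} \oplus \text{False} = \text{True}
x5 \leftrightarrow (x2 \oplus (x1 \lor x5)) = \text{False} \leftrightarrow \text{True} = \text{False}
\lnot ((x5 \to x4) \leftrightarrow (x2 \leftrightarrow (x1 \oplus x5))) \oplus (x5 \leftrightarrow (x2 \oplus (x1 \lor x5))) = \text{True} \oplus \text{False} = \text{True}
x4 \leftrightarrow (\lnot ((x5 \to x4) \leftrightarrow (x2 \leftrightarrow (x1 \oplus x5))) \oplus (x5 \leftrightarrow (x2 \oplus (x1 \lor x5)))) = \text{False} \leftrightarrow \text{True} = \text{False}
x2 \leftrightarrow x5 = \text{True} \leftrightarrow \text{False} = \text{False}
x4 \leftrightarrow (x2 \leftrightarrow x5) = \text{False} \leftrightarrow \text{False} = \text{True}
(x4 \leftrightarrow (x2 \leftrightarrow x5)) \oplus x5 = \text{True} \oplus \text{False} = \text{True}
\lnot ((x4 \leftrightarrow (x2 \leftrightarrow x5)) \oplus x5) = \lnot \text{True} = \text{False}
(x4 \leftrightarrow (\lnot ((x5 \to x4) \leftrightarrow (x2 \leftrightarrow (x1 \oplus x5))) \oplus (x5 \leftrightarrow (x2 \oplus (x1 \lor x5))))) \leftrightarrow \lnot ((x4 \leftrightarrow (x2 \leftrightarrow x5)) \oplus x5) = \text{False} \leftrightarrow \text{False} = \text{True}

\text{True}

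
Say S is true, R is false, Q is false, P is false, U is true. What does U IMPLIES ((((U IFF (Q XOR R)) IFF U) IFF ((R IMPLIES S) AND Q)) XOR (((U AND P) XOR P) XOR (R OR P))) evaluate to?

Q XOR R = false XOR false = false
U IFF (Q XOR R) = true IFF false = false
(U IFF (Q XOR R)) IFF U = false IFF true = false
R IMPLIES S = false IMPLIES true = true
(R IMPLIES S) AND Q = true AND false = false
((U IFF (Q XOR R)) IFF U) IFF ((R IMPLIES S) AND Q) = false IFF false = true
U AND P = true AND false = false
(U AND P) XOR P = false XOR false = false
R OR P = false OR false = false
((U AND P) XOR P) XOR (R OR P) = false XOR false = false
(((U IFF (Q XOR R)) IFF U) IFF ((R IMPLIES S) AND Q)) XOR (((U AND P) XOR P) XOR (R OR P)) = true XOR false = true
U IMPLIES ((((U IFF (Q XOR R)) IFF U) IFF ((R IMPLIES S) AND Q)) XOR (((U AND P) XOR P) XOR (R OR P))) = true IMPLIES true = true

true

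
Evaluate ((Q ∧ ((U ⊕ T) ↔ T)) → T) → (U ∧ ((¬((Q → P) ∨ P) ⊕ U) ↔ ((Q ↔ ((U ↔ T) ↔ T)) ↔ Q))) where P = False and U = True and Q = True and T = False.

False

U ⊕ T = True ⊕ False = True
(U ⊕ T) ↔ T = True ↔ False = False
Q ∧ ((U ⊕ T) ↔ T) = True ∧ False = False
(Q ∧ ((U ⊕ T) ↔ T)) → T = False → False = True
Q → P = True → False = False
(Q → P) ∨ P = False ∨ False = False
¬((Q → P) ∨ P) = ¬False = True
¬((Q → P) ∨ P) ⊕ U = True ⊕ True = False
U ↔ T = True ↔ False = False
(U ↔ T) ↔ T = False ↔ False = True
Q ↔ ((U ↔ T) ↔ T) = True ↔ True = True
(Q ↔ ((U ↔ T) ↔ T)) ↔ Q = True ↔ True = True
(¬((Q → P) ∨ P) ⊕ U) ↔ ((Q ↔ ((U ↔ T) ↔ T)) ↔ Q) = False ↔ True = False
U ∧ ((¬((Q → P) ∨ P) ⊕ U) ↔ ((Q ↔ ((U ↔ T) ↔ T)) ↔ Q)) = True ∧ False = False
((Q ∧ ((U ⊕ T) ↔ T)) → T) → (U ∧ ((¬((Q → P) ∨ P) ⊕ U) ↔ ((Q ↔ ((U ↔ T) ↔ T)) ↔ Q))) = True → False = False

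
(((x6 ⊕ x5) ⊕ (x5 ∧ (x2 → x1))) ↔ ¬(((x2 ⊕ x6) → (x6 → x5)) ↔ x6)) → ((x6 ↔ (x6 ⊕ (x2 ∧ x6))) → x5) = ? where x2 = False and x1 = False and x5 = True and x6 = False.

x6 ⊕ x5 = False ⊕ True = True
x2 → x1 = False → False = True
x5 ∧ (x2 → x1) = True ∧ True = True
(x6 ⊕ x5) ⊕ (x5 ∧ (x2 → x1)) = True ⊕ True = False
x2 ⊕ x6 = False ⊕ False = False
x6 → x5 = False → True = True
(x2 ⊕ x6) → (x6 → x5) = False → True = True
((x2 ⊕ x6) → (x6 → x5)) ↔ x6 = True ↔ False = False
¬(((x2 ⊕ x6) → (x6 → x5)) ↔ x6) = ¬False = True
((x6 ⊕ x5) ⊕ (x5 ∧ (x2 → x1))) ↔ ¬(((x2 ⊕ x6) → (x6 → x5)) ↔ x6) = False ↔ True = False
x2 ∧ x6 = False ∧ False = False
x6 ⊕ (x2 ∧ x6) = False ⊕ False = False
x6 ↔ (x6 ⊕ (x2 ∧ x6)) = False ↔ False = True
(x6 ↔ (x6 ⊕ (x2 ∧ x6))) → x5 = True → True = True
(((x6 ⊕ x5) ⊕ (x5 ∧ (x2 → x1))) ↔ ¬(((x2 ⊕ x6) → (x6 → x5)) ↔ x6)) → ((x6 ↔ (x6 ⊕ (x2 ∧ x6))) → x5) = False → True = True

True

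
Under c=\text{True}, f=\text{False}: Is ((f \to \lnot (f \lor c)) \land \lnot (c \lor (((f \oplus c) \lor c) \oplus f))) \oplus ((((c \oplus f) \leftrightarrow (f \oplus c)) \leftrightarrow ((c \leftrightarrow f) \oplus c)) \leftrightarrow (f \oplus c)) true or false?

\text{True}

Substituting c=\text{True}, f=\text{False}:
f \lor c = \text{False} \lor \text{True} = \text{True}
\lnot (f \lor c) = \lnot \text{True} = \text{False}
f \to \lnot (f \lor c) = \text{False} \to \text{False} = \text{True}
f \oplus c = \text{False} \oplus \text{True} = \text{True}
(f \oplus c) \lor c = \text{True} \lor \text{True} = \text{True}
((f \oplus c) \lor c) \oplus f = \text{True} \oplus \text{False} = \text{True}
c \lor (((f \oplus c) \lor c) \oplus f) = \text{True} \lor \text{True} = \text{True}
\lnot (c \lor (((f \oplus c) \lor c) \oplus f)) = \lnot \text{True} = \text{False}
(f \to \lnot (f \lor c)) \land \lnot (c \lor (((f \oplus c) \lor c) \oplus f)) = \text{True} \land \text{False} = \text{False}
c \oplus f = \text{True} \oplus \text{False} = \text{True}
f \oplus c = \text{False} \oplus \text{True} = \text{True}
(c \oplus f) \leftrightarrow (f \oplus c) = \text{True} \leftrightarrow \text{True} = \text{True}
c \leftrightarrow f = \text{True} \leftrightarrow \text{False} = \text{False}
(c \leftrightarrow f) \oplus c = \text{False} \oplus \text{True} = \text{True}
((c \oplus f) \leftrightarrow (f \oplus c)) \leftrightarrow ((c \leftrightarrow f) \oplus c) = \text{True} \leftrightarrow \text{True} = \text{True}
f \oplus c = \text{False} \oplus \text{True} = \text{True}
(((c \oplus f) \leftrightarrow (f \oplus c)) \leftrightarrow ((c \leftrightarrow f) \oplus c)) \leftrightarrow (f \oplus c) = \text{True} \leftrightarrow \text{True} = \text{True}
((f \to \lnot (f \lor c)) \land \lnot (c \lor (((f \oplus c) \lor c) \oplus f))) \oplus ((((c \oplus f) \leftrightarrow (f \oplus c)) \leftrightarrow ((c \leftrightarrow f) \oplus c)) \leftrightarrow (f \oplus c)) = \text{False} \oplus \text{True} = \text{True}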